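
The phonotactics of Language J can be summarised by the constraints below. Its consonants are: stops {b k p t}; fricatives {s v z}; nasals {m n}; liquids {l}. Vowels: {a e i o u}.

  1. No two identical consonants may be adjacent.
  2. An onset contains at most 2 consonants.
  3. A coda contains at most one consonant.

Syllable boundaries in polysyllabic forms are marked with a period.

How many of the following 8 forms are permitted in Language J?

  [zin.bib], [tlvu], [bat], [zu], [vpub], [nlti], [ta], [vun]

6

[zin.bib] — σ1 onset /z/, coda /n/ ok; σ2 onset /b/, coda /b/ ok → permitted
[tlvu] — violates constraint 2: syllable 1 onset /tlv/ has 3 consonants (> 2) → not permitted
[bat] — σ1 onset /b/, coda /t/ ok → permitted
[zu] — σ1 onset /z/, coda /∅/ ok → permitted
[vpub] — σ1 onset /vp/ (2C), coda /b/ ok → permitted
[nlti] — violates constraint 2: syllable 1 onset /nlt/ has 3 consonants (> 2) → not permitted
[ta] — σ1 onset /t/, coda /∅/ ok → permitted
[vun] — σ1 onset /v/, coda /n/ ok → permitted
Permitted: [zin.bib], [bat], [zu], [vpub], [ta], [vun] → 6.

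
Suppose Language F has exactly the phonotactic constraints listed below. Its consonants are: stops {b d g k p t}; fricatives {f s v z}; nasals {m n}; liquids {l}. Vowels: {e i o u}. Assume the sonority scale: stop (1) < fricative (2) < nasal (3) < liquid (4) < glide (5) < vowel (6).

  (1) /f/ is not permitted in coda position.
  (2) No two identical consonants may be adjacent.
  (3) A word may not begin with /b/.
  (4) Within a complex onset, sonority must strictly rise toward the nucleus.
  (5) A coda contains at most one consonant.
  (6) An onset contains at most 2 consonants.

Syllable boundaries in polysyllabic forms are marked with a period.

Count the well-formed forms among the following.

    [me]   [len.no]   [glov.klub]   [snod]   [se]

4

[me] — σ1 onset /m/, coda /∅/ ok → well-formed
[len.no] — violates constraint 2: adjacent identical consonants /nn/ → ill-formed
[glov.klub] — σ1 onset /gl/ (1→4 rises), coda /v/ ok; σ2 onset /kl/ (1→4 rises), coda /b/ ok → well-formed
[snod] — σ1 onset /sn/ (2→3 rises), coda /d/ ok → well-formed
[se] — σ1 onset /s/, coda /∅/ ok → well-formed
Well-formed: [me], [glov.klub], [snod], [se] → 4.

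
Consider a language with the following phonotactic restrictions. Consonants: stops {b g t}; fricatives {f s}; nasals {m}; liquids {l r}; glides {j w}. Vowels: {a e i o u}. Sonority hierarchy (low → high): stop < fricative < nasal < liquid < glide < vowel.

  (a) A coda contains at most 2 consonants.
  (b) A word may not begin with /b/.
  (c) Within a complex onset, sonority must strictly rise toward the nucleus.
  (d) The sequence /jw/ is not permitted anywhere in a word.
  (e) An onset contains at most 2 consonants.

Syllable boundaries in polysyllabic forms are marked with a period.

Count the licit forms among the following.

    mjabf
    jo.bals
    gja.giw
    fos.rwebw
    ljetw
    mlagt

6

mjabf — σ1 onset /mj/ (3→5 rises), coda /bf/ (2C) ok → licit
jo.bals — σ1 onset /j/, coda /∅/ ok; σ2 onset /b/, coda /ls/ (2C) ok → licit
gja.giw — σ1 onset /gj/ (1→5 rises), coda /∅/ ok; σ2 onset /g/, coda /w/ ok → licit
fos.rwebw — σ1 onset /f/, coda /s/ ok; σ2 onset /rw/ (4→5 rises), coda /bw/ (2C) ok → licit
ljetw — σ1 onset /lj/ (4→5 rises), coda /tw/ (2C) ok → licit
mlagt — σ1 onset /ml/ (3→4 rises), coda /gt/ (2C) ok → licit
Licit: mjabf, jo.bals, gja.giw, fos.rwebw, ljetw, mlagt → 6.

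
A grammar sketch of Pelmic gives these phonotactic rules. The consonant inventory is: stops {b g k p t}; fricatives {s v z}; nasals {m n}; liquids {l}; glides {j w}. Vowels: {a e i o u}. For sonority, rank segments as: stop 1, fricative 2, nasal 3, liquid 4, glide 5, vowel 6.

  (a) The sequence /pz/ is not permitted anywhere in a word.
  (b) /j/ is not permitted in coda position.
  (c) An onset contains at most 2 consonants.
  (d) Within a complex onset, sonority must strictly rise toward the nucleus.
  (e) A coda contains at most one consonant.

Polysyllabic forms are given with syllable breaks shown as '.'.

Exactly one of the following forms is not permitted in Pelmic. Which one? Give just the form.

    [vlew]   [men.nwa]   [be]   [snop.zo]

[snop.zo]

[vlew] — σ1 onset /vl/ (2→4 rises), coda /w/ ok → permitted
[men.nwa] — σ1 onset /m/, coda /n/ ok; σ2 onset /nw/ (3→5 rises), coda /∅/ ok → permitted
[be] — σ1 onset /b/, coda /∅/ ok → permitted
[snop.zo] — violates constraint (a): contains banned sequence /pz/ → not permitted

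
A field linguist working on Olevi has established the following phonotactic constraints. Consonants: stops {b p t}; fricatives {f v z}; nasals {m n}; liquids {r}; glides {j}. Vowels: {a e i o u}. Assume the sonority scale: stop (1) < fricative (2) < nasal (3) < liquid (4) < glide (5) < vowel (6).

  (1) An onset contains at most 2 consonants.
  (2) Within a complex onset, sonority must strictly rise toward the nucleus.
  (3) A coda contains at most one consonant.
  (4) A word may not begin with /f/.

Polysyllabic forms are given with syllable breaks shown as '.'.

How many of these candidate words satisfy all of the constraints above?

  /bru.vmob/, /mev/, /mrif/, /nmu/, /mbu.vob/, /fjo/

/bru.vmob/ — σ1 onset /br/ (1→4 rises), coda /∅/ ok; σ2 onset /vm/ (2→3 rises), coda /b/ ok → permitted
/mev/ — σ1 onset /m/, coda /v/ ok → permitted
/mrif/ — σ1 onset /mr/ (3→4 rises), coda /f/ ok → permitted
/nmu/ — violates constraint 2: syllable 1 onset /nm/: /n/ (nasal, 3) → /m/ (nasal, 3) does not rise → not permitted
/mbu.vob/ — violates constraint 2: syllable 1 onset /mb/: /m/ (nasal, 3) → /b/ (stop, 1) does not rise → not permitted
/fjo/ — violates constraint 4: word begins with /f/ → not permitted
Permitted: /bru.vmob/, /mev/, /mrif/ → 3.

3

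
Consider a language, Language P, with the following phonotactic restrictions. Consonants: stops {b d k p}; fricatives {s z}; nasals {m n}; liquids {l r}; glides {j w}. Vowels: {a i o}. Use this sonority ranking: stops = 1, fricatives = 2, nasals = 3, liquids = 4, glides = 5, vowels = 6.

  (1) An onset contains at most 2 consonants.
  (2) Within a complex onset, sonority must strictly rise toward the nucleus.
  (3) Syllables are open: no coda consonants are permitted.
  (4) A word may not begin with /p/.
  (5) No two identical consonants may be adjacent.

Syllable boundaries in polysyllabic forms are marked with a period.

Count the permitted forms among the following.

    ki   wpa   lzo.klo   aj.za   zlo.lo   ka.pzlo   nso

2

ki — σ1 onset /k/, coda /∅/ ok → permitted
wpa — violates constraint 2: syllable 1 onset /wp/: /w/ (glide, 5) → /p/ (stop, 1) does not rise → not permitted
lzo.klo — violates constraint 2: syllable 1 onset /lz/: /l/ (liquid, 4) → /z/ (fricative, 2) does not rise → not permitted
aj.za — violates constraint 3: syllable 1 coda /j/ has 1 consonant (> 0) → not permitted
zlo.lo — σ1 onset /zl/ (2→4 rises), coda /∅/ ok; σ2 onset /l/, coda /∅/ ok → permitted
ka.pzlo — violates constraint 1: syllable 2 onset /pzl/ has 3 consonants (> 2) → not permitted
nso — violates constraint 2: syllable 1 onset /ns/: /n/ (nasal, 3) → /s/ (fricative, 2) does not rise → not permitted
Permitted: ki, zlo.lo → 2.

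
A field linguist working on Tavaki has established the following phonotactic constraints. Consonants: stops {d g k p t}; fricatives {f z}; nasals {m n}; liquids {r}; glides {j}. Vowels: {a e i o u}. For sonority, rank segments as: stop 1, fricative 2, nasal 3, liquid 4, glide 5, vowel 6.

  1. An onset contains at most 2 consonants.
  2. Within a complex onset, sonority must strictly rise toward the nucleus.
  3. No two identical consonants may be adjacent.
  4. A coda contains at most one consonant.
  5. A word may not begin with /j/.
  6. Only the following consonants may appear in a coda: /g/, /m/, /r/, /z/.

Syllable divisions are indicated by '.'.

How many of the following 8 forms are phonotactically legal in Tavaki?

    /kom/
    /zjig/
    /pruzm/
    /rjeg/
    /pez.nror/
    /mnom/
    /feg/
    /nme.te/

5

/kom/ — σ1 onset /k/, coda /m/ ok → phonotactically legal
/zjig/ — σ1 onset /zj/ (2→5 rises), coda /g/ ok → phonotactically legal
/pruzm/ — violates constraint 4: syllable 1 coda /zm/ has 2 consonants (> 1) → phonotactically illegal
/rjeg/ — σ1 onset /rj/ (4→5 rises), coda /g/ ok → phonotactically legal
/pez.nror/ — σ1 onset /p/, coda /z/ ok; σ2 onset /nr/ (3→4 rises), coda /r/ ok → phonotactically legal
/mnom/ — violates constraint 2: syllable 1 onset /mn/: /m/ (nasal, 3) → /n/ (nasal, 3) does not rise → phonotactically illegal
/feg/ — σ1 onset /f/, coda /g/ ok → phonotactically legal
/nme.te/ — violates constraint 2: syllable 1 onset /nm/: /n/ (nasal, 3) → /m/ (nasal, 3) does not rise → phonotactically illegal
Phonotactically legal: /kom/, /zjig/, /rjeg/, /pez.nror/, /feg/ → 5.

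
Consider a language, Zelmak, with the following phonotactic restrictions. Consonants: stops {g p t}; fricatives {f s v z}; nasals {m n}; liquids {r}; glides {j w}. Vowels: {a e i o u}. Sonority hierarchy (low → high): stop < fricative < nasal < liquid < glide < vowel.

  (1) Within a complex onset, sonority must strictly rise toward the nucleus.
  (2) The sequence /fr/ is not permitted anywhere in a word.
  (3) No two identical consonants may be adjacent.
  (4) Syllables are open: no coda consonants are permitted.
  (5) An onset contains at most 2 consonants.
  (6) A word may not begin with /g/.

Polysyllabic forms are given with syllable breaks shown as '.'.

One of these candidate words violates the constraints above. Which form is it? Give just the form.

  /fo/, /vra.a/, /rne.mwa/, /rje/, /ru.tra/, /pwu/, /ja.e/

/fo/ — σ1 onset /f/, coda /∅/ ok → licit
/vra.a/ — σ1 onset /vr/ (2→4 rises), coda /∅/ ok; σ2 onset /∅/, coda /∅/ ok → licit
/rne.mwa/ — violates constraint 1: syllable 1 onset /rn/: /r/ (liquid, 4) → /n/ (nasal, 3) does not rise → illicit
/rje/ — σ1 onset /rj/ (4→5 rises), coda /∅/ ok → licit
/ru.tra/ — σ1 onset /r/, coda /∅/ ok; σ2 onset /tr/ (1→4 rises), coda /∅/ ok → licit
/pwu/ — σ1 onset /pw/ (1→5 rises), coda /∅/ ok → licit
/ja.e/ — σ1 onset /j/, coda /∅/ ok; σ2 onset /∅/, coda /∅/ ok → licit

/rne.mwa/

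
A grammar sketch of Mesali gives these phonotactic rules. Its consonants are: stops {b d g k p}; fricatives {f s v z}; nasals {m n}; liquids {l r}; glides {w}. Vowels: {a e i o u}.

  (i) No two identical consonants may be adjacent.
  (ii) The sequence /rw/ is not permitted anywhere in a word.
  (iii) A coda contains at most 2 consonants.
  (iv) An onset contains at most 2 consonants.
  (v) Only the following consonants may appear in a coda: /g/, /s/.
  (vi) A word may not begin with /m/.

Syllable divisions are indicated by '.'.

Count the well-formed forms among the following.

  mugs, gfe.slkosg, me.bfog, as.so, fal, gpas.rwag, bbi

mugs — violates constraint (vi): word begins with /m/ → ill-formed
gfe.slkosg — violates constraint (iv): syllable 2 onset /slk/ has 3 consonants (> 2) → ill-formed
me.bfog — violates constraint (vi): word begins with /m/ → ill-formed
as.so — violates constraint (i): adjacent identical consonants /ss/ → ill-formed
fal — violates constraint (v): syllable 1 coda contains /l/, which is not a licensed coda consonant → ill-formed
gpas.rwag — violates constraint (ii): contains banned sequence /rw/ → ill-formed
bbi — violates constraint (i): adjacent identical consonants /bb/ → ill-formed
No form is well-formed → 0.

0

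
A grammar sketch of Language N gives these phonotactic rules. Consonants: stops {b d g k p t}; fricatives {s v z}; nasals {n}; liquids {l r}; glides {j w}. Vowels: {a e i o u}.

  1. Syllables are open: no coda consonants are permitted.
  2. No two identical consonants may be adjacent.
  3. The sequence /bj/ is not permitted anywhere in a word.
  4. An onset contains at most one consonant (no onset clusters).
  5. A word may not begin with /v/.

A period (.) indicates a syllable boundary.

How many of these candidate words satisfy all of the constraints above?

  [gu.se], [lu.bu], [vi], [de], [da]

[gu.se] — σ1 onset /g/, coda /∅/ ok; σ2 onset /s/, coda /∅/ ok → licit
[lu.bu] — σ1 onset /l/, coda /∅/ ok; σ2 onset /b/, coda /∅/ ok → licit
[vi] — violates constraint 5: word begins with /v/ → illicit
[de] — σ1 onset /d/, coda /∅/ ok → licit
[da] — σ1 onset /d/, coda /∅/ ok → licit
Licit: [gu.se], [lu.bu], [de], [da] → 4.

4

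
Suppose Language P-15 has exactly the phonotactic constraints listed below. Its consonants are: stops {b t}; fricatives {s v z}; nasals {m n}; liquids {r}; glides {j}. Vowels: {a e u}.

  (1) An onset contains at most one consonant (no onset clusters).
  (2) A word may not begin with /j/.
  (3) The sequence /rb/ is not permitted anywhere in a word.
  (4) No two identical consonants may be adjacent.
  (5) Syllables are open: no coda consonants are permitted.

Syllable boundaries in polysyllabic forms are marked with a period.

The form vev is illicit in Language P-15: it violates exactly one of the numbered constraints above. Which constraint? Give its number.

5

vev: syllable 1 coda /v/ has 1 consonant (> 0).
This is a violation of constraint 5: "Syllables are open: no coda consonants are permitted."
The remaining constraints (1, 2, 3, 4) are satisfied.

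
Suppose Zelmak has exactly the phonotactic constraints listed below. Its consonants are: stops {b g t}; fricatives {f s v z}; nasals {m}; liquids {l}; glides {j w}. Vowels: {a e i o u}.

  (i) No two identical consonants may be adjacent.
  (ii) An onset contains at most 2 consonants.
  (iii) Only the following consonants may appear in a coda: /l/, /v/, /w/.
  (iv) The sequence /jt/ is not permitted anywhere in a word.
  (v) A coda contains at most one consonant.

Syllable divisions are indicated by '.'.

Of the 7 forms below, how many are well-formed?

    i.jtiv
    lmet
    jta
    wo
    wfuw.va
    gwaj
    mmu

2

i.jtiv — violates constraint (iv): contains banned sequence /jt/ → ill-formed
lmet — violates constraint (iii): syllable 1 coda contains /t/, which is not a licensed coda consonant → ill-formed
jta — violates constraint (iv): contains banned sequence /jt/ → ill-formed
wo — σ1 onset /w/, coda /∅/ ok → well-formed
wfuw.va — σ1 onset /wf/ (2C), coda /w/ ok; σ2 onset /v/, coda /∅/ ok → well-formed
gwaj — violates constraint (iii): syllable 1 coda contains /j/, which is not a licensed coda consonant → ill-formed
mmu — violates constraint (i): adjacent identical consonants /mm/ → ill-formed
Well-formed: wo, wfuw.va → 2.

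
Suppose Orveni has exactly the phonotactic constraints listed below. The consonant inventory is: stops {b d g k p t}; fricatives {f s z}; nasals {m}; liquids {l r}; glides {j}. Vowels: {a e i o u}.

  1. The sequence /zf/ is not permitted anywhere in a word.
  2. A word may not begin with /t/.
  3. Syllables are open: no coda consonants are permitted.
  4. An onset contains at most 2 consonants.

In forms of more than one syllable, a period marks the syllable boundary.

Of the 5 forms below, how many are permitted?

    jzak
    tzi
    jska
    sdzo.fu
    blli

0

jzak — violates constraint 3: syllable 1 coda /k/ has 1 consonant (> 0) → not permitted
tzi — violates constraint 2: word begins with /t/ → not permitted
jska — violates constraint 4: syllable 1 onset /jsk/ has 3 consonants (> 2) → not permitted
sdzo.fu — violates constraint 4: syllable 1 onset /sdz/ has 3 consonants (> 2) → not permitted
blli — violates constraint 4: syllable 1 onset /bll/ has 3 consonants (> 2) → not permitted
No form is permitted → 0.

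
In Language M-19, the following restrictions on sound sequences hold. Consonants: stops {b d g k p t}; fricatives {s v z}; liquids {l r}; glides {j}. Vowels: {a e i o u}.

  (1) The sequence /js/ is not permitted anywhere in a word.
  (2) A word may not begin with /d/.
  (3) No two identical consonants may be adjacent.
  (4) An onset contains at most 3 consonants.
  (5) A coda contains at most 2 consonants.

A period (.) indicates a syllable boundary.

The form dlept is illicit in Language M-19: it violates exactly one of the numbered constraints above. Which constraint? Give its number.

2

dlept: word begins with /d/.
This is a violation of constraint 2: "A word may not begin with /d/."
The remaining constraints (1, 3, 4, 5) are satisfied.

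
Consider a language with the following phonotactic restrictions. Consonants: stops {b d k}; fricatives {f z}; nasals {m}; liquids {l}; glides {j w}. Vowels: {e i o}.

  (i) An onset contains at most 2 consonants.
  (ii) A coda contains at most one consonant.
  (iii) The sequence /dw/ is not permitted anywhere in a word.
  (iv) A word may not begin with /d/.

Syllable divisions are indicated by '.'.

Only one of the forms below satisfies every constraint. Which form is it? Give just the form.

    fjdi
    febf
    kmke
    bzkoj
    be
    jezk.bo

fjdi — violates constraint (i): syllable 1 onset /fjd/ has 3 consonants (> 2) → phonotactically illegal
febf — violates constraint (ii): syllable 1 coda /bf/ has 2 consonants (> 1) → phonotactically illegal
kmke — violates constraint (i): syllable 1 onset /kmk/ has 3 consonants (> 2) → phonotactically illegal
bzkoj — violates constraint (i): syllable 1 onset /bzk/ has 3 consonants (> 2) → phonotactically illegal
be — σ1 onset /b/, coda /∅/ ok → phonotactically legal
jezk.bo — violates constraint (ii): syllable 1 coda /zk/ has 2 consonants (> 1) → phonotactically illegal

be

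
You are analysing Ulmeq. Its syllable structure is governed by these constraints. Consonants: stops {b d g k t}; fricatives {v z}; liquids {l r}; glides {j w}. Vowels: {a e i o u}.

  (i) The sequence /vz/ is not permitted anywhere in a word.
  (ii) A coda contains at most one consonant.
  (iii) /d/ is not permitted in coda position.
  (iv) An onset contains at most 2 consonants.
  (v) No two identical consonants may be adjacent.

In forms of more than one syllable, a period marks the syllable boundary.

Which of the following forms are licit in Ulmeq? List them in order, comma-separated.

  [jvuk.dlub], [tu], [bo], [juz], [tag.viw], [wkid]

[jvuk.dlub], [tu], [bo], [juz], [tag.viw]

[jvuk.dlub] — σ1 onset /jv/ (2C), coda /k/ ok; σ2 onset /dl/ (2C), coda /b/ ok → licit
[tu] — σ1 onset /t/, coda /∅/ ok → licit
[bo] — σ1 onset /b/, coda /∅/ ok → licit
[juz] — σ1 onset /j/, coda /z/ ok → licit
[tag.viw] — σ1 onset /t/, coda /g/ ok; σ2 onset /v/, coda /w/ ok → licit
[wkid] — violates constraint (iii): syllable 1 coda contains /d/ → illicit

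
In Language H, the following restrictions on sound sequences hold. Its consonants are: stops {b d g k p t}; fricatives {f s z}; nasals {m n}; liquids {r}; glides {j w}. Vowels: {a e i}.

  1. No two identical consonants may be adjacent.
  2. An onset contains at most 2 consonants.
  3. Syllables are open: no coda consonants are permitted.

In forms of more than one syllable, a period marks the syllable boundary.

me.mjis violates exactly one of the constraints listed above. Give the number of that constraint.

me.mjis: syllable 2 coda /s/ has 1 consonant (> 0).
This is a violation of constraint 3: "Syllables are open: no coda consonants are permitted."
The remaining constraints (1, 2) are satisfied.

3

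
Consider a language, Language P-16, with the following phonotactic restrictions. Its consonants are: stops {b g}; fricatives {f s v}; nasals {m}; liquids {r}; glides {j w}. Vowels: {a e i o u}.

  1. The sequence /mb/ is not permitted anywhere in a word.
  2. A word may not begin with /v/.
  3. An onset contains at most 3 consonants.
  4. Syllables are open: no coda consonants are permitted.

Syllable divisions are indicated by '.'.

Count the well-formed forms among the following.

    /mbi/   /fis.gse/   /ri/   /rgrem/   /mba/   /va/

1

/mbi/ — violates constraint 1: contains banned sequence /mb/ → ill-formed
/fis.gse/ — violates constraint 4: syllable 1 coda /s/ has 1 consonant (> 0) → ill-formed
/ri/ — σ1 onset /r/, coda /∅/ ok → well-formed
/rgrem/ — violates constraint 4: syllable 1 coda /m/ has 1 consonant (> 0) → ill-formed
/mba/ — violates constraint 1: contains banned sequence /mb/ → ill-formed
/va/ — violates constraint 2: word begins with /v/ → ill-formed
Well-formed: /ri/ → 1.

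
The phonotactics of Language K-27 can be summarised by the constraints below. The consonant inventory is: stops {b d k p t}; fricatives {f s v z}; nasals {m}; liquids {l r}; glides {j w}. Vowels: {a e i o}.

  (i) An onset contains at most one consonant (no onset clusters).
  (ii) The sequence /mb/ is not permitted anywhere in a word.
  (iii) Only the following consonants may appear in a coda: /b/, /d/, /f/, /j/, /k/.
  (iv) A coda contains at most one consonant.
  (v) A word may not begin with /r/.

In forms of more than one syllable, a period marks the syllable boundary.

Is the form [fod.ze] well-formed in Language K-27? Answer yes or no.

[fod.ze] — σ1 onset /f/, coda /d/ ok; σ2 onset /z/, coda /∅/ ok → well-formed

yes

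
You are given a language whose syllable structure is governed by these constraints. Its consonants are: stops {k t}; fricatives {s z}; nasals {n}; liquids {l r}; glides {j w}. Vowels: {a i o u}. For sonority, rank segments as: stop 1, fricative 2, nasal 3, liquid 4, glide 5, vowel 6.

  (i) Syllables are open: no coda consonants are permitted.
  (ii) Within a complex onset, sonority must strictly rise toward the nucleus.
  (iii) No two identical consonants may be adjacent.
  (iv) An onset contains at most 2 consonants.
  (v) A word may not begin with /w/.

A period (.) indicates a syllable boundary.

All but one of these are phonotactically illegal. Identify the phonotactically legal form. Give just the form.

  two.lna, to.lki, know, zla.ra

zla.ra

two.lna — violates constraint (ii): syllable 2 onset /ln/: /l/ (liquid, 4) → /n/ (nasal, 3) does not rise → phonotactically illegal
to.lki — violates constraint (ii): syllable 2 onset /lk/: /l/ (liquid, 4) → /k/ (stop, 1) does not rise → phonotactically illegal
know — violates constraint (i): syllable 1 coda /w/ has 1 consonant (> 0) → phonotactically illegal
zla.ra — σ1 onset /zl/ (2→4 rises), coda /∅/ ok; σ2 onset /r/, coda /∅/ ok → phonotactically legal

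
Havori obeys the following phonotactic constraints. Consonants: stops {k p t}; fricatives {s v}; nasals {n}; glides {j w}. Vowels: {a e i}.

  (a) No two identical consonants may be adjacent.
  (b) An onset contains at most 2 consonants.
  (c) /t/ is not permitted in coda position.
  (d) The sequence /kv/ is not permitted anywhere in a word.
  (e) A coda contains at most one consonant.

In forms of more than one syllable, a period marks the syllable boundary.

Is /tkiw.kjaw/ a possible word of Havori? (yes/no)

/tkiw.kjaw/ — σ1 onset /tk/ (2C), coda /w/ ok; σ2 onset /kj/ (2C), coda /w/ ok → licit

yes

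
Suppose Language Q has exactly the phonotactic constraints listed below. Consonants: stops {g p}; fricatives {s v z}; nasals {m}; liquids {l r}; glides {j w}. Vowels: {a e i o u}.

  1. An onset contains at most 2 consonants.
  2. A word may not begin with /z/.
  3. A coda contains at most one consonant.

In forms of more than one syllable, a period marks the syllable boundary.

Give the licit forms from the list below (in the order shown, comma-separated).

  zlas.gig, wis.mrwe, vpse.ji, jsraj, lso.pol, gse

zlas.gig — violates constraint 2: word begins with /z/ → illicit
wis.mrwe — violates constraint 1: syllable 2 onset /mrw/ has 3 consonants (> 2) → illicit
vpse.ji — violates constraint 1: syllable 1 onset /vps/ has 3 consonants (> 2) → illicit
jsraj — violates constraint 1: syllable 1 onset /jsr/ has 3 consonants (> 2) → illicit
lso.pol — σ1 onset /ls/ (2C), coda /∅/ ok; σ2 onset /p/, coda /l/ ok → licit
gse — σ1 onset /gs/ (2C), coda /∅/ ok → licit

lso.pol, gse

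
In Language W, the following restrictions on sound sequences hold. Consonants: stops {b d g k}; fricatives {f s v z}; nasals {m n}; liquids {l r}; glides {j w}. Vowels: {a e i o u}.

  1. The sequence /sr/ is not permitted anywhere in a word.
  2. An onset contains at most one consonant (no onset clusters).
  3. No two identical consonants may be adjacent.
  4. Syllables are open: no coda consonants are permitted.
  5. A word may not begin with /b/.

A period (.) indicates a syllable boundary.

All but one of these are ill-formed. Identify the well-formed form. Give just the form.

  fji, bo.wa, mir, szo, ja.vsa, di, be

di

fji — violates constraint 2: syllable 1 onset /fj/ has 2 consonants (> 1) → ill-formed
bo.wa — violates constraint 5: word begins with /b/ → ill-formed
mir — violates constraint 4: syllable 1 coda /r/ has 1 consonant (> 0) → ill-formed
szo — violates constraint 2: syllable 1 onset /sz/ has 2 consonants (> 1) → ill-formed
ja.vsa — violates constraint 2: syllable 2 onset /vs/ has 2 consonants (> 1) → ill-formed
di — σ1 onset /d/, coda /∅/ ok → well-formed
be — violates constraint 5: word begins with /b/ → ill-formed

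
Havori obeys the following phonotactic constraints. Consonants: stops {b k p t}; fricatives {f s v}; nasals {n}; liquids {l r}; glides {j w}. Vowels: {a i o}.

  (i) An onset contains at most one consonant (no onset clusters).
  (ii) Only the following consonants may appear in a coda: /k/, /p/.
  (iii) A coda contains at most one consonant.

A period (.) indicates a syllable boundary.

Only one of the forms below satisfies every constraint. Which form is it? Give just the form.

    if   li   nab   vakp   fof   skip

if — violates constraint (ii): syllable 1 coda contains /f/, which is not a licensed coda consonant → phonotactically illegal
li — σ1 onset /l/, coda /∅/ ok → phonotactically legal
nab — violates constraint (ii): syllable 1 coda contains /b/, which is not a licensed coda consonant → phonotactically illegal
vakp — violates constraint (iii): syllable 1 coda /kp/ has 2 consonants (> 1) → phonotactically illegal
fof — violates constraint (ii): syllable 1 coda contains /f/, which is not a licensed coda consonant → phonotactically illegal
skip — violates constraint (i): syllable 1 onset /sk/ has 2 consonants (> 1) → phonotactically illegal

li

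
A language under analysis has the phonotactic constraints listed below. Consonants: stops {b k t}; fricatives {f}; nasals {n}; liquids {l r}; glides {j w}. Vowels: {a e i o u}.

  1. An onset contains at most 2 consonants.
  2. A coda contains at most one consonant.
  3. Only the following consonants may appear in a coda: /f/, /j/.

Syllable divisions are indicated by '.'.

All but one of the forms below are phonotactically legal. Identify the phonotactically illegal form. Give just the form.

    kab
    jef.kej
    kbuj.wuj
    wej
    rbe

kab — violates constraint 3: syllable 1 coda contains /b/, which is not a licensed coda consonant → phonotactically illegal
jef.kej — σ1 onset /j/, coda /f/ ok; σ2 onset /k/, coda /j/ ok → phonotactically legal
kbuj.wuj — σ1 onset /kb/ (2C), coda /j/ ok; σ2 onset /w/, coda /j/ ok → phonotactically legal
wej — σ1 onset /w/, coda /j/ ok → phonotactically legal
rbe — σ1 onset /rb/ (2C), coda /∅/ ok → phonotactically legal

kab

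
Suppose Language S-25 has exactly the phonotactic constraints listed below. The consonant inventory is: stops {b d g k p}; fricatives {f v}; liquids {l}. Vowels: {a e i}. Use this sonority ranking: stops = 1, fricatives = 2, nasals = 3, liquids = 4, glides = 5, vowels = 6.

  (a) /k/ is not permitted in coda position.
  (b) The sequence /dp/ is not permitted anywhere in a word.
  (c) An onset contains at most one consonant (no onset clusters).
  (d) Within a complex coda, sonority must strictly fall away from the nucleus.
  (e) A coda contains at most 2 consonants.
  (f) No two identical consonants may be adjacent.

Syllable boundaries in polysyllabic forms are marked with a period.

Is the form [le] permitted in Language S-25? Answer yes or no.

[le] — σ1 onset /l/, coda /∅/ ok → permitted

yes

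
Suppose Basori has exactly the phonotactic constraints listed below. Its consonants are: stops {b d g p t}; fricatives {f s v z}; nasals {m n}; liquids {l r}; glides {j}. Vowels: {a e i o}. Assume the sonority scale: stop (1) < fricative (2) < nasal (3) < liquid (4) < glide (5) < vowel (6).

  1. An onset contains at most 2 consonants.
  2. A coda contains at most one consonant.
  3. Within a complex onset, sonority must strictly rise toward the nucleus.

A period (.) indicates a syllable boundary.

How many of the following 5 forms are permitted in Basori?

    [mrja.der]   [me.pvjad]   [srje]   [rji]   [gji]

[mrja.der] — violates constraint 1: syllable 1 onset /mrj/ has 3 consonants (> 2) → not permitted
[me.pvjad] — violates constraint 1: syllable 2 onset /pvj/ has 3 consonants (> 2) → not permitted
[srje] — violates constraint 1: syllable 1 onset /srj/ has 3 consonants (> 2) → not permitted
[rji] — σ1 onset /rj/ (4→5 rises), coda /∅/ ok → permitted
[gji] — σ1 onset /gj/ (1→5 rises), coda /∅/ ok → permitted
Permitted: [rji], [gji] → 2.

2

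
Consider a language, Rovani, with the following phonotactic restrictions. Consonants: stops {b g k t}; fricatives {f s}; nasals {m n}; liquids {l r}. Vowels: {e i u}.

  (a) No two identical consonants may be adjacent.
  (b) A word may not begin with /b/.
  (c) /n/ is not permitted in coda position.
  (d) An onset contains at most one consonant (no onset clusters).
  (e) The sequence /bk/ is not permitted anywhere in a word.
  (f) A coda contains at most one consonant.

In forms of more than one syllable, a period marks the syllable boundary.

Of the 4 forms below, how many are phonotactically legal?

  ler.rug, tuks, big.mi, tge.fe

0

ler.rug — violates constraint (a): adjacent identical consonants /rr/ → phonotactically illegal
tuks — violates constraint (f): syllable 1 coda /ks/ has 2 consonants (> 1) → phonotactically illegal
big.mi — violates constraint (b): word begins with /b/ → phonotactically illegal
tge.fe — violates constraint (d): syllable 1 onset /tg/ has 2 consonants (> 1) → phonotactically illegal
No form is phonotactically legal → 0.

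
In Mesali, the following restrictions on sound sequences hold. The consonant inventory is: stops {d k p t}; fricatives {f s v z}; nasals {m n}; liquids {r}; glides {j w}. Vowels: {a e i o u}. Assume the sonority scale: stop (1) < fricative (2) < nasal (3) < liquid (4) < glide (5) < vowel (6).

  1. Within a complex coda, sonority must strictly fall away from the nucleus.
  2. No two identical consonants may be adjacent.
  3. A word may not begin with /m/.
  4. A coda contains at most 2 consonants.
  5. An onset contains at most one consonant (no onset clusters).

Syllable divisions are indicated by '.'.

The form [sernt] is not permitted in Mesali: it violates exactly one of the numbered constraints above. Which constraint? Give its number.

[sernt]: syllable 1 coda /rnt/ has 3 consonants (> 2).
This is a violation of constraint 4: "A coda contains at most 2 consonants."
The remaining constraints (1, 2, 3, 5) are satisfied.

4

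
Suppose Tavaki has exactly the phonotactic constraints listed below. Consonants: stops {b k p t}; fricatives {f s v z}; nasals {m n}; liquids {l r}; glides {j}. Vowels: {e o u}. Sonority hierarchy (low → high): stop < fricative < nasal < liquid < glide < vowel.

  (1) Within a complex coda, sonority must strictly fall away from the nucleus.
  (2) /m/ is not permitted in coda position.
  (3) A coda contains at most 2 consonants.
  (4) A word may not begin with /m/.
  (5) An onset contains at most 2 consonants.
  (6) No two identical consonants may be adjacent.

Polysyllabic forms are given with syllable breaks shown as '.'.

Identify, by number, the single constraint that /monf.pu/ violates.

/monf.pu/: word begins with /m/.
This is a violation of constraint 4: "A word may not begin with /m/."
The remaining constraints (1, 2, 3, 5, 6) are satisfied.

4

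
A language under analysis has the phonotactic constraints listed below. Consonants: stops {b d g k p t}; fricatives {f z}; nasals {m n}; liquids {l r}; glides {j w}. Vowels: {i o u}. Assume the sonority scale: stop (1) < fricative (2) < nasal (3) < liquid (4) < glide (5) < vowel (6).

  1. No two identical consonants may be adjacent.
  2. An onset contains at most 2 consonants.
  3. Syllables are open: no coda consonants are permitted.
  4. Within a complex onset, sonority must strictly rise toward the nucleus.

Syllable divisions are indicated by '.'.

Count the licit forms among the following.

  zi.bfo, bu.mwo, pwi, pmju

3

zi.bfo — σ1 onset /z/, coda /∅/ ok; σ2 onset /bf/ (1→2 rises), coda /∅/ ok → licit
bu.mwo — σ1 onset /b/, coda /∅/ ok; σ2 onset /mw/ (3→5 rises), coda /∅/ ok → licit
pwi — σ1 onset /pw/ (1→5 rises), coda /∅/ ok → licit
pmju — violates constraint 2: syllable 1 onset /pmj/ has 3 consonants (> 2) → illicit
Licit: zi.bfo, bu.mwo, pwi → 3.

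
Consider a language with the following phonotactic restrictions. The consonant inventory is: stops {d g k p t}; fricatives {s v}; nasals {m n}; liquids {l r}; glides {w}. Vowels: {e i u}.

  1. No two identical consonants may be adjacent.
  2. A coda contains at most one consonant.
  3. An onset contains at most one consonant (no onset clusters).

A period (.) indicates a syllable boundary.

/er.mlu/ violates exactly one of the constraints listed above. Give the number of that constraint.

3

/er.mlu/: syllable 2 onset /ml/ has 2 consonants (> 1).
This is a violation of constraint 3: "An onset contains at most one consonant (no onset clusters)."
The remaining constraints (1, 2) are satisfied.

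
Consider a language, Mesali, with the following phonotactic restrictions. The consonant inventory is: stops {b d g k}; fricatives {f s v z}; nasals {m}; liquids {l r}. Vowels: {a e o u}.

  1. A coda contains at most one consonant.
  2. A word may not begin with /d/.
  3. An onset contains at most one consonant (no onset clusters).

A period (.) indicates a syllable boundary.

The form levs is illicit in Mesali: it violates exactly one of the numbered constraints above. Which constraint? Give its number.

1

levs: syllable 1 coda /vs/ has 2 consonants (> 1).
This is a violation of constraint 1: "A coda contains at most one consonant."
The remaining constraints (2, 3) are satisfied.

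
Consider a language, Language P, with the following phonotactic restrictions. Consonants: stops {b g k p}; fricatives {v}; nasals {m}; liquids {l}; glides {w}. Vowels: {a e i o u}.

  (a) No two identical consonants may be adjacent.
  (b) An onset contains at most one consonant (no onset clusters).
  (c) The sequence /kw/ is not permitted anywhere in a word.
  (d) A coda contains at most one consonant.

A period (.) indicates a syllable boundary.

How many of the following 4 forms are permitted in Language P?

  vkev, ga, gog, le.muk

3

vkev — violates constraint (b): syllable 1 onset /vk/ has 2 consonants (> 1) → not permitted
ga — σ1 onset /g/, coda /∅/ ok → permitted
gog — σ1 onset /g/, coda /g/ ok → permitted
le.muk — σ1 onset /l/, coda /∅/ ok; σ2 onset /m/, coda /k/ ok → permitted
Permitted: ga, gog, le.muk → 3.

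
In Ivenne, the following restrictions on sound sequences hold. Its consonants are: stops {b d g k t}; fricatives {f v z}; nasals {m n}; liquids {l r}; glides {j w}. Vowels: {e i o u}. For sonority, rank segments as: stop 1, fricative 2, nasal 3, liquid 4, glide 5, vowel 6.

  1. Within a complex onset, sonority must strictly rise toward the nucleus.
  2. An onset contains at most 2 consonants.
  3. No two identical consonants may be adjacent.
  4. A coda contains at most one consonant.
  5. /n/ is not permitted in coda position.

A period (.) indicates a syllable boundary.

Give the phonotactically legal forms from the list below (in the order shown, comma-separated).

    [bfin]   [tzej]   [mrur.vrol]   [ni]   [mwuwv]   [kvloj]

[bfin] — violates constraint 5: syllable 1 coda contains /n/ → phonotactically illegal
[tzej] — σ1 onset /tz/ (1→2 rises), coda /j/ ok → phonotactically legal
[mrur.vrol] — σ1 onset /mr/ (3→4 rises), coda /r/ ok; σ2 onset /vr/ (2→4 rises), coda /l/ ok → phonotactically legal
[ni] — σ1 onset /n/, coda /∅/ ok → phonotactically legal
[mwuwv] — violates constraint 4: syllable 1 coda /wv/ has 2 consonants (> 1) → phonotactically illegal
[kvloj] — violates constraint 2: syllable 1 onset /kvl/ has 3 consonants (> 2) → phonotactically illegal

[tzej], [mrur.vrol], [ni]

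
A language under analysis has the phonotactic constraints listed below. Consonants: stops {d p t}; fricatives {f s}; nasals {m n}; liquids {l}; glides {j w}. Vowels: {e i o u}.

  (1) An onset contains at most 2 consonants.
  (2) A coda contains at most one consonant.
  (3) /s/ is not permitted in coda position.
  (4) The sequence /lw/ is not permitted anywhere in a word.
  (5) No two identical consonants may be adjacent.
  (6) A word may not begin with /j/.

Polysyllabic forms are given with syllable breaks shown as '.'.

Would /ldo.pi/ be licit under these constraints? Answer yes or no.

/ldo.pi/ — σ1 onset /ld/ (2C), coda /∅/ ok; σ2 onset /p/, coda /∅/ ok → licit

yes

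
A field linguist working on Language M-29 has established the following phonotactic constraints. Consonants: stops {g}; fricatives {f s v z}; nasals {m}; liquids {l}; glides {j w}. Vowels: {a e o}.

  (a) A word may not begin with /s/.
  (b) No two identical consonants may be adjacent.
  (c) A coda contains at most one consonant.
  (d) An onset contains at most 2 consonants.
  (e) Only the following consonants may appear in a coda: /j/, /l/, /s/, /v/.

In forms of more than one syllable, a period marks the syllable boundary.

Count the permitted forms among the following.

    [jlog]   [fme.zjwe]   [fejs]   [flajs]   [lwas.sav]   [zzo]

[jlog] — violates constraint (e): syllable 1 coda contains /g/, which is not a licensed coda consonant → not permitted
[fme.zjwe] — violates constraint (d): syllable 2 onset /zjw/ has 3 consonants (> 2) → not permitted
[fejs] — violates constraint (c): syllable 1 coda /js/ has 2 consonants (> 1) → not permitted
[flajs] — violates constraint (c): syllable 1 coda /js/ has 2 consonants (> 1) → not permitted
[lwas.sav] — violates constraint (b): adjacent identical consonants /ss/ → not permitted
[zzo] — violates constraint (b): adjacent identical consonants /zz/ → not permitted
No form is permitted → 0.

0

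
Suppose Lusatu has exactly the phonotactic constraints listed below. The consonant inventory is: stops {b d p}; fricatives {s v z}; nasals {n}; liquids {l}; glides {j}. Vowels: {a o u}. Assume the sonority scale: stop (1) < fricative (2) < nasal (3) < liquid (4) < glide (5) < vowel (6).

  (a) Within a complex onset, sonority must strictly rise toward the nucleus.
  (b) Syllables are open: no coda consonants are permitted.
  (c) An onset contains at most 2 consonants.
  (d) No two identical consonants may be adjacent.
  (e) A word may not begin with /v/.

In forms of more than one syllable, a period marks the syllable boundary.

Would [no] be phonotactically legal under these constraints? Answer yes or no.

yes

[no] — σ1 onset /n/, coda /∅/ ok → phonotactically legal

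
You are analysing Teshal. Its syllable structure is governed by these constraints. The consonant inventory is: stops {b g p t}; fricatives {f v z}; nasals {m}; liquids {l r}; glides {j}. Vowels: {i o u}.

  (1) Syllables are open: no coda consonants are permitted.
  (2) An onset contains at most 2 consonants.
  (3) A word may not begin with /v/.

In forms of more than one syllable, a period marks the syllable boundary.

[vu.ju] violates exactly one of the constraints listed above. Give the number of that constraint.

[vu.ju]: word begins with /v/.
This is a violation of constraint 3: "A word may not begin with /v/."
The remaining constraints (1, 2) are satisfied.

3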